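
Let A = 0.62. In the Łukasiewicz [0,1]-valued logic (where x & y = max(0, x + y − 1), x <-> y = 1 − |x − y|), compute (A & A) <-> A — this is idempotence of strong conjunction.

A & A = max(0, 0.62 + 0.62 − 1) = max(0, 0.24) = 0.24
(A & A) <-> A = 1 − |0.24 − 0.62| = 1 − 0.38 = 0.62
(The value 0.62 < 1 shows this instance is not satisfied; fails in Ł∞ since a ⊗ a = max(0, 2a−1) ≠ a in general.)

0.62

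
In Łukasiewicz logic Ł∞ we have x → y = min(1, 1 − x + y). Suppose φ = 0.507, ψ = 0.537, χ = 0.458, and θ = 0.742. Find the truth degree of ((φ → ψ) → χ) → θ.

φ → ψ = min(1, 1 − 0.507 + 0.537) = min(1, 1.030) = 1.000
(φ → ψ) → χ = min(1, 1 − 1.000 + 0.458) = min(1, 0.458) = 0.458
((φ → ψ) → χ) → θ = min(1, 1 − 0.458 + 0.742) = min(1, 1.284) = 1.000

1.000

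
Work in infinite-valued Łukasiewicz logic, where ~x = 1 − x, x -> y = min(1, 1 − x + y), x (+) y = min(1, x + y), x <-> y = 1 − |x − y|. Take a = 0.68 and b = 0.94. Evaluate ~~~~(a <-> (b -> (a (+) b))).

0.68

a (+) b = min(1, 0.68 + 0.94) = min(1, 1.62) = 1.00
b -> (a (+) b) = min(1, 1 − 0.94 + 1.00) = min(1, 1.06) = 1.00
a <-> (b -> (a (+) b)) = 1 − |0.68 − 1.00| = 1 − 0.32 = 0.68
~(a <-> (b -> (a (+) b))) = 1 − 0.68 = 0.32
~~(a <-> (b -> (a (+) b))) = 1 − 0.32 = 0.68
~~~(a <-> (b -> (a (+) b))) = 1 − 0.68 = 0.32
~~~~(a <-> (b -> (a (+) b))) = 1 − 0.32 = 0.68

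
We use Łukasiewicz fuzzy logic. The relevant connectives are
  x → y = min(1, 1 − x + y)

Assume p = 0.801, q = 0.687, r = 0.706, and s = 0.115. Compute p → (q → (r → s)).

r → s = min(1, 1 − 0.706 + 0.115) = min(1, 0.409) = 0.409
q → (r → s) = min(1, 1 − 0.687 + 0.409) = min(1, 0.722) = 0.722
p → (q → (r → s)) = min(1, 1 − 0.801 + 0.722) = min(1, 0.921) = 0.921

0.921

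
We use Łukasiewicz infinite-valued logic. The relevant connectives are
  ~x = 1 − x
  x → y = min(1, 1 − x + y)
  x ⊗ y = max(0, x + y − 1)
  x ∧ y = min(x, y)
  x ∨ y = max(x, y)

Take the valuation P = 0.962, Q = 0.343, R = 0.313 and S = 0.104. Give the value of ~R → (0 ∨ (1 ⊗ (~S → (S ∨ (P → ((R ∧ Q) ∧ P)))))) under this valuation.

0.768

~R = 1 − 0.313 = 0.687
~S = 1 − 0.104 = 0.896
R ∧ Q = min(0.313, 0.343) = 0.313
(R ∧ Q) ∧ P = min(0.313, 0.962) = 0.313
P → ((R ∧ Q) ∧ P) = min(1, 1 − 0.962 + 0.313) = min(1, 0.351) = 0.351
S ∨ (P → ((R ∧ Q) ∧ P)) = max(0.104, 0.351) = 0.351
~S → (S ∨ (P → ((R ∧ Q) ∧ P))) = min(1, 1 − 0.896 + 0.351) = min(1, 0.455) = 0.455
1 ⊗ (~S → (S ∨ (P → ((R ∧ Q) ∧ P)))) = max(0, 1.000 + 0.455 − 1) = max(0, 0.455) = 0.455
0 ∨ (1 ⊗ (~S → (S ∨ (P → ((R ∧ Q) ∧ P))))) = max(0.000, 0.455) = 0.455
~R → (0 ∨ (1 ⊗ (~S → (S ∨ (P → ((R ∧ Q) ∧ P)))))) = min(1, 1 − 0.687 + 0.455) = min(1, 0.768) = 0.768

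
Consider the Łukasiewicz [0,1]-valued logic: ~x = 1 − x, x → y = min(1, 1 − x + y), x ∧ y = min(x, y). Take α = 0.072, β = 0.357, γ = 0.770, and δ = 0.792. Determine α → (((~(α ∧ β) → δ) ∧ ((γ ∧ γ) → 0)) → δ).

α ∧ β = min(0.072, 0.357) = 0.072
~(α ∧ β) = 1 − 0.072 = 0.928
~(α ∧ β) → δ = min(1, 1 − 0.928 + 0.792) = min(1, 0.864) = 0.864
γ ∧ γ = min(0.770, 0.770) = 0.770
(γ ∧ γ) → 0 = min(1, 1 − 0.770 + 0.000) = min(1, 0.230) = 0.230
(~(α ∧ β) → δ) ∧ ((γ ∧ γ) → 0) = min(0.864, 0.230) = 0.230
((~(α ∧ β) → δ) ∧ ((γ ∧ γ) → 0)) → δ = min(1, 1 − 0.230 + 0.792) = min(1, 1.562) = 1.000
α → (((~(α ∧ β) → δ) ∧ ((γ ∧ γ) → 0)) → δ) = min(1, 1 − 0.072 + 1.000) = min(1, 1.928) = 1.000

1.000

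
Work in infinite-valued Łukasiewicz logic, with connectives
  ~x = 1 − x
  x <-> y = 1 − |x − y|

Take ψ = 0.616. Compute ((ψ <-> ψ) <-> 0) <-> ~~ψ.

ψ <-> ψ = 1 − |0.616 − 0.616| = 1 − 0.000 = 1.000
(ψ <-> ψ) <-> 0 = 1 − |1.000 − 0.000| = 1 − 1.000 = 0.000
~ψ = 1 − 0.616 = 0.384
~~ψ = 1 − 0.384 = 0.616
((ψ <-> ψ) <-> 0) <-> ~~ψ = 1 − |0.000 − 0.616| = 1 − 0.616 = 0.384

0.384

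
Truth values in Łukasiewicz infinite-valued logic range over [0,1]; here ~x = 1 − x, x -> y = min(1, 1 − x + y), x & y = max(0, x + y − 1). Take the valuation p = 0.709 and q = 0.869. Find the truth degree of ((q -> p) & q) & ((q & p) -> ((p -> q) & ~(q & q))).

q -> p = min(1, 1 − 0.869 + 0.709) = min(1, 0.840) = 0.840
(q -> p) & q = max(0, 0.840 + 0.869 − 1) = max(0, 0.709) = 0.709
q & p = max(0, 0.869 + 0.709 − 1) = max(0, 0.578) = 0.578
p -> q = min(1, 1 − 0.709 + 0.869) = min(1, 1.160) = 1.000
q & q = max(0, 0.869 + 0.869 − 1) = max(0, 0.738) = 0.738
~(q & q) = 1 − 0.738 = 0.262
(p -> q) & ~(q & q) = max(0, 1.000 + 0.262 − 1) = max(0, 0.262) = 0.262
(q & p) -> ((p -> q) & ~(q & q)) = min(1, 1 − 0.578 + 0.262) = min(1, 0.684) = 0.684
((q -> p) & q) & ((q & p) -> ((p -> q) & ~(q & q))) = max(0, 0.709 + 0.684 − 1) = max(0, 0.393) = 0.393

0.393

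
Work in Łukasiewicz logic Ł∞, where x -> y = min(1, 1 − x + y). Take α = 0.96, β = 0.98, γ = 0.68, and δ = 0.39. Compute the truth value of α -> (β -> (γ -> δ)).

γ -> δ = min(1, 1 − 0.68 + 0.39) = min(1, 0.71) = 0.71
β -> (γ -> δ) = min(1, 1 − 0.98 + 0.71) = min(1, 0.73) = 0.73
α -> (β -> (γ -> δ)) = min(1, 1 − 0.96 + 0.73) = min(1, 0.77) = 0.77

0.77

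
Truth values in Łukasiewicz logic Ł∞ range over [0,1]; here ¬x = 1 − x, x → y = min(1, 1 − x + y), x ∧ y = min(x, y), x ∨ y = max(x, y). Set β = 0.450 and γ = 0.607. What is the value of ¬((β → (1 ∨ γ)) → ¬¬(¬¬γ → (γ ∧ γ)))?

0.000

1 ∨ γ = max(1.000, 0.607) = 1.000
β → (1 ∨ γ) = min(1, 1 − 0.450 + 1.000) = min(1, 1.550) = 1.000
¬γ = 1 − 0.607 = 0.393
¬¬γ = 1 − 0.393 = 0.607
γ ∧ γ = min(0.607, 0.607) = 0.607
¬¬γ → (γ ∧ γ) = min(1, 1 − 0.607 + 0.607) = min(1, 1.000) = 1.000
¬(¬¬γ → (γ ∧ γ)) = 1 − 1.000 = 0.000
¬¬(¬¬γ → (γ ∧ γ)) = 1 − 0.000 = 1.000
(β → (1 ∨ γ)) → ¬¬(¬¬γ → (γ ∧ γ)) = min(1, 1 − 1.000 + 1.000) = min(1, 1.000) = 1.000
¬((β → (1 ∨ γ)) → ¬¬(¬¬γ → (γ ∧ γ))) = 1 − 1.000 = 0.000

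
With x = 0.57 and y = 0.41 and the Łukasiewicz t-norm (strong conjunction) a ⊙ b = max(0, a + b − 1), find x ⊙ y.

x ⊙ y = max(0, 0.57 + 0.41 − 1) = max(0, -0.02) = 0.00
For comparison, the Gödel (minimum) t-norm min(a, b) would give 0.41.

0.00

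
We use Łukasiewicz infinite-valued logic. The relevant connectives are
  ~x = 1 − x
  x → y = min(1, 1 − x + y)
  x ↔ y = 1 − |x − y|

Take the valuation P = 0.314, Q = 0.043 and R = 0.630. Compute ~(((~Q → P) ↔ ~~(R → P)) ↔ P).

0.359

~Q = 1 − 0.043 = 0.957
~Q → P = min(1, 1 − 0.957 + 0.314) = min(1, 0.357) = 0.357
R → P = min(1, 1 − 0.630 + 0.314) = min(1, 0.684) = 0.684
~(R → P) = 1 − 0.684 = 0.316
~~(R → P) = 1 − 0.316 = 0.684
(~Q → P) ↔ ~~(R → P) = 1 − |0.357 − 0.684| = 1 − 0.327 = 0.673
((~Q → P) ↔ ~~(R → P)) ↔ P = 1 − |0.673 − 0.314| = 1 − 0.359 = 0.641
~(((~Q → P) ↔ ~~(R → P)) ↔ P) = 1 − 0.641 = 0.359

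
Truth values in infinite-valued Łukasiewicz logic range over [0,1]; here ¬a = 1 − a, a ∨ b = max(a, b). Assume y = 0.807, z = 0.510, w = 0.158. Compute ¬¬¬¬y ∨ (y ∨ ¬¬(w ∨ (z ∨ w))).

0.807

¬y = 1 − 0.807 = 0.193
¬¬y = 1 − 0.193 = 0.807
¬¬¬y = 1 − 0.807 = 0.193
¬¬¬¬y = 1 − 0.193 = 0.807
z ∨ w = max(0.510, 0.158) = 0.510
w ∨ (z ∨ w) = max(0.158, 0.510) = 0.510
¬(w ∨ (z ∨ w)) = 1 − 0.510 = 0.490
¬¬(w ∨ (z ∨ w)) = 1 − 0.490 = 0.510
y ∨ ¬¬(w ∨ (z ∨ w)) = max(0.807, 0.510) = 0.807
¬¬¬¬y ∨ (y ∨ ¬¬(w ∨ (z ∨ w))) = max(0.807, 0.807) = 0.807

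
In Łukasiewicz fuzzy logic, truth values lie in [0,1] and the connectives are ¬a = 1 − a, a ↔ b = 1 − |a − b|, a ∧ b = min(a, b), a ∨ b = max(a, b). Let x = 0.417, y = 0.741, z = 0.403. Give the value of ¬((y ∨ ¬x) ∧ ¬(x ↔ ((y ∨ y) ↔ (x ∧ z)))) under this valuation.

0.755

¬x = 1 − 0.417 = 0.583
y ∨ ¬x = max(0.741, 0.583) = 0.741
y ∨ y = max(0.741, 0.741) = 0.741
x ∧ z = min(0.417, 0.403) = 0.403
(y ∨ y) ↔ (x ∧ z) = 1 − |0.741 − 0.403| = 1 − 0.338 = 0.662
x ↔ ((y ∨ y) ↔ (x ∧ z)) = 1 − |0.417 − 0.662| = 1 − 0.245 = 0.755
¬(x ↔ ((y ∨ y) ↔ (x ∧ z))) = 1 − 0.755 = 0.245
(y ∨ ¬x) ∧ ¬(x ↔ ((y ∨ y) ↔ (x ∧ z))) = min(0.741, 0.245) = 0.245
¬((y ∨ ¬x) ∧ ¬(x ↔ ((y ∨ y) ↔ (x ∧ z)))) = 1 − 0.245 = 0.755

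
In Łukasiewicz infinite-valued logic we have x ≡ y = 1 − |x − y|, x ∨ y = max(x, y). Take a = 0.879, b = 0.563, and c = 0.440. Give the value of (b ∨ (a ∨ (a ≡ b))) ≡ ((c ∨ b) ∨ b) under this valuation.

a ≡ b = 1 − |0.879 − 0.563| = 1 − 0.316 = 0.684
a ∨ (a ≡ b) = max(0.879, 0.684) = 0.879
b ∨ (a ∨ (a ≡ b)) = max(0.563, 0.879) = 0.879
c ∨ b = max(0.440, 0.563) = 0.563
(c ∨ b) ∨ b = max(0.563, 0.563) = 0.563
(b ∨ (a ∨ (a ≡ b))) ≡ ((c ∨ b) ∨ b) = 1 − |0.879 − 0.563| = 1 − 0.316 = 0.684

0.684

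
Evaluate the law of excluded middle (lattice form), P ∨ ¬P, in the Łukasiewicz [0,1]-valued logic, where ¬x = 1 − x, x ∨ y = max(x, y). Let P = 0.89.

¬P = 1 − 0.89 = 0.11
P ∨ ¬P = max(0.89, 0.11) = 0.89
(The value 0.89 < 1 shows this instance is not satisfied; not a Ł∞-tautology — its value is max(a, 1−a).)

0.89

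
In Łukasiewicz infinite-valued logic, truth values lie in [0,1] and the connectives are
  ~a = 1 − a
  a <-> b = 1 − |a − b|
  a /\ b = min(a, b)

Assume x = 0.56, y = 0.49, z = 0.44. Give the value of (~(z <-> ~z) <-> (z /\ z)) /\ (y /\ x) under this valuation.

~z = 1 − 0.44 = 0.56
z <-> ~z = 1 − |0.44 − 0.56| = 1 − 0.12 = 0.88
~(z <-> ~z) = 1 − 0.88 = 0.12
z /\ z = min(0.44, 0.44) = 0.44
~(z <-> ~z) <-> (z /\ z) = 1 − |0.12 − 0.44| = 1 − 0.32 = 0.68
y /\ x = min(0.49, 0.56) = 0.49
(~(z <-> ~z) <-> (z /\ z)) /\ (y /\ x) = min(0.68, 0.49) = 0.49

0.49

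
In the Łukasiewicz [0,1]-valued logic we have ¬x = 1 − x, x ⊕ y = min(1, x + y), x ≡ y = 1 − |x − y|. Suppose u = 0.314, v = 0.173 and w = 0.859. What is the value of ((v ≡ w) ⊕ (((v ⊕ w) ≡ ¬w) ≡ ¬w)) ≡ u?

0.314

v ≡ w = 1 − |0.173 − 0.859| = 1 − 0.686 = 0.314
v ⊕ w = min(1, 0.173 + 0.859) = min(1, 1.032) = 1.000
¬w = 1 − 0.859 = 0.141
(v ⊕ w) ≡ ¬w = 1 − |1.000 − 0.141| = 1 − 0.859 = 0.141
((v ⊕ w) ≡ ¬w) ≡ ¬w = 1 − |0.141 − 0.141| = 1 − 0.000 = 1.000
(v ≡ w) ⊕ (((v ⊕ w) ≡ ¬w) ≡ ¬w) = min(1, 0.314 + 1.000) = min(1, 1.314) = 1.000
((v ≡ w) ⊕ (((v ⊕ w) ≡ ¬w) ≡ ¬w)) ≡ u = 1 − |1.000 − 0.314| = 1 − 0.686 = 0.314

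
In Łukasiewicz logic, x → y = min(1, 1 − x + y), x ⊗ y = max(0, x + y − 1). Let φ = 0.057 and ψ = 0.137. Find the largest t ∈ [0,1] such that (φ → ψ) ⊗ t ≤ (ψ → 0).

0.863

φ → ψ = min(1, 1 − 0.057 + 0.137) = min(1, 1.080) = 1.000
So the left factor is φ → ψ = 1.000.
ψ → 0 = min(1, 1 − 0.137 + 0.000) = min(1, 0.863) = 0.863
So the right-hand bound is ψ → 0 = 0.863.
The residuum of the Łukasiewicz t-norm gives the supremum: min(1, 1 − 1.000 + 0.863).
1 − 1.000 + 0.863 = 0.863, so t = min(1, 0.863) = 0.863.
Check: 1.000 ⊗ 0.863 = max(0, 0.863) = 0.863 ≤ 0.863.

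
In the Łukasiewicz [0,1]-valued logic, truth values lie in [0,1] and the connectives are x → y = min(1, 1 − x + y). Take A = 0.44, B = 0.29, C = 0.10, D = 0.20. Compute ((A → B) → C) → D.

A → B = min(1, 1 − 0.44 + 0.29) = min(1, 0.85) = 0.85
(A → B) → C = min(1, 1 − 0.85 + 0.10) = min(1, 0.25) = 0.25
((A → B) → C) → D = min(1, 1 − 0.25 + 0.20) = min(1, 0.95) = 0.95

0.95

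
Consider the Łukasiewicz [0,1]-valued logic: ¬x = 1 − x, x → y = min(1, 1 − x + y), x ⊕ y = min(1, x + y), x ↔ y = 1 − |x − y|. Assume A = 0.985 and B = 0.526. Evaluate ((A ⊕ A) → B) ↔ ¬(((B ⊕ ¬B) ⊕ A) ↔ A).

0.489

A ⊕ A = min(1, 0.985 + 0.985) = min(1, 1.970) = 1.000
(A ⊕ A) → B = min(1, 1 − 1.000 + 0.526) = min(1, 0.526) = 0.526
¬B = 1 − 0.526 = 0.474
B ⊕ ¬B = min(1, 0.526 + 0.474) = min(1, 1.000) = 1.000
(B ⊕ ¬B) ⊕ A = min(1, 1.000 + 0.985) = min(1, 1.985) = 1.000
((B ⊕ ¬B) ⊕ A) ↔ A = 1 − |1.000 − 0.985| = 1 − 0.015 = 0.985
¬(((B ⊕ ¬B) ⊕ A) ↔ A) = 1 − 0.985 = 0.015
((A ⊕ A) → B) ↔ ¬(((B ⊕ ¬B) ⊕ A) ↔ A) = 1 − |0.526 − 0.015| = 1 − 0.511 = 0.489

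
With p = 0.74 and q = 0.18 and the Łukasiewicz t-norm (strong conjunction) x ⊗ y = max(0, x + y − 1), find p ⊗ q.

p ⊗ q = max(0, 0.74 + 0.18 − 1) = max(0, -0.08) = 0.00
For comparison, the Gödel (minimum) t-norm min(x, y) would give 0.18.

0.00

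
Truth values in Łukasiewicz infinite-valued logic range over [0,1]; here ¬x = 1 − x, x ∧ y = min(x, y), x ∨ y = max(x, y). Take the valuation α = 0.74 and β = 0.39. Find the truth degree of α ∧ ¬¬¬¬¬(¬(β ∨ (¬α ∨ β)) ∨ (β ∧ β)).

¬α = 1 − 0.74 = 0.26
¬α ∨ β = max(0.26, 0.39) = 0.39
β ∨ (¬α ∨ β) = max(0.39, 0.39) = 0.39
¬(β ∨ (¬α ∨ β)) = 1 − 0.39 = 0.61
β ∧ β = min(0.39, 0.39) = 0.39
¬(β ∨ (¬α ∨ β)) ∨ (β ∧ β) = max(0.61, 0.39) = 0.61
¬(¬(β ∨ (¬α ∨ β)) ∨ (β ∧ β)) = 1 − 0.61 = 0.39
¬¬(¬(β ∨ (¬α ∨ β)) ∨ (β ∧ β)) = 1 − 0.39 = 0.61
¬¬¬(¬(β ∨ (¬α ∨ β)) ∨ (β ∧ β)) = 1 − 0.61 = 0.39
¬¬¬¬(¬(β ∨ (¬α ∨ β)) ∨ (β ∧ β)) = 1 − 0.39 = 0.61
¬¬¬¬¬(¬(β ∨ (¬α ∨ β)) ∨ (β ∧ β)) = 1 − 0.61 = 0.39
α ∧ ¬¬¬¬¬(¬(β ∨ (¬α ∨ β)) ∨ (β ∧ β)) = min(0.74, 0.39) = 0.39

0.39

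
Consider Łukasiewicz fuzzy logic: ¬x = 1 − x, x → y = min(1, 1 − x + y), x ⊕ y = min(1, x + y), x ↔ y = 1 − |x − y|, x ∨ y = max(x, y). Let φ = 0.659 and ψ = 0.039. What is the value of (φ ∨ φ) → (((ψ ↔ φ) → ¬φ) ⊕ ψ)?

φ ∨ φ = max(0.659, 0.659) = 0.659
ψ ↔ φ = 1 − |0.039 − 0.659| = 1 − 0.620 = 0.380
¬φ = 1 − 0.659 = 0.341
(ψ ↔ φ) → ¬φ = min(1, 1 − 0.380 + 0.341) = min(1, 0.961) = 0.961
((ψ ↔ φ) → ¬φ) ⊕ ψ = min(1, 0.961 + 0.039) = min(1, 1.000) = 1.000
(φ ∨ φ) → (((ψ ↔ φ) → ¬φ) ⊕ ψ) = min(1, 1 − 0.659 + 1.000) = min(1, 1.341) = 1.000

1.000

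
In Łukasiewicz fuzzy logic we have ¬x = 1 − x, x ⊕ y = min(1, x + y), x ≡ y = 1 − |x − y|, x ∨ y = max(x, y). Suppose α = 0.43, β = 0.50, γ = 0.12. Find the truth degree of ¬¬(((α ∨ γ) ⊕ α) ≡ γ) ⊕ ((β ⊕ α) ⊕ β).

1.00

α ∨ γ = max(0.43, 0.12) = 0.43
(α ∨ γ) ⊕ α = min(1, 0.43 + 0.43) = min(1, 0.86) = 0.86
((α ∨ γ) ⊕ α) ≡ γ = 1 − |0.86 − 0.12| = 1 − 0.74 = 0.26
¬(((α ∨ γ) ⊕ α) ≡ γ) = 1 − 0.26 = 0.74
¬¬(((α ∨ γ) ⊕ α) ≡ γ) = 1 − 0.74 = 0.26
β ⊕ α = min(1, 0.50 + 0.43) = min(1, 0.93) = 0.93
(β ⊕ α) ⊕ β = min(1, 0.93 + 0.50) = min(1, 1.43) = 1.00
¬¬(((α ∨ γ) ⊕ α) ≡ γ) ⊕ ((β ⊕ α) ⊕ β) = min(1, 0.26 + 1.00) = min(1, 1.26) = 1.00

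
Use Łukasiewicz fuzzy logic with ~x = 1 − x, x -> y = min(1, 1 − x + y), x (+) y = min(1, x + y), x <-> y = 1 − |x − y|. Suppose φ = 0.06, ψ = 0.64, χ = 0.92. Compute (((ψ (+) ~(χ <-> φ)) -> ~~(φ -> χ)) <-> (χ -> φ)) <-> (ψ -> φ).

0.72

χ <-> φ = 1 − |0.92 − 0.06| = 1 − 0.86 = 0.14
~(χ <-> φ) = 1 − 0.14 = 0.86
ψ (+) ~(χ <-> φ) = min(1, 0.64 + 0.86) = min(1, 1.50) = 1.00
φ -> χ = min(1, 1 − 0.06 + 0.92) = min(1, 1.86) = 1.00
~(φ -> χ) = 1 − 1.00 = 0.00
~~(φ -> χ) = 1 − 0.00 = 1.00
(ψ (+) ~(χ <-> φ)) -> ~~(φ -> χ) = min(1, 1 − 1.00 + 1.00) = min(1, 1.00) = 1.00
χ -> φ = min(1, 1 − 0.92 + 0.06) = min(1, 0.14) = 0.14
((ψ (+) ~(χ <-> φ)) -> ~~(φ -> χ)) <-> (χ -> φ) = 1 − |1.00 − 0.14| = 1 − 0.86 = 0.14
ψ -> φ = min(1, 1 − 0.64 + 0.06) = min(1, 0.42) = 0.42
(((ψ (+) ~(χ <-> φ)) -> ~~(φ -> χ)) <-> (χ -> φ)) <-> (ψ -> φ) = 1 − |0.14 − 0.42| = 1 − 0.28 = 0.72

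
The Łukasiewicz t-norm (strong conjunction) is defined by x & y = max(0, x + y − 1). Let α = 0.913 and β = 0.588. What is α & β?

α & β = max(0, 0.913 + 0.588 − 1) = max(0, 0.501) = 0.501
For comparison, the Gödel (minimum) t-norm min(x, y) would give 0.588.

0.501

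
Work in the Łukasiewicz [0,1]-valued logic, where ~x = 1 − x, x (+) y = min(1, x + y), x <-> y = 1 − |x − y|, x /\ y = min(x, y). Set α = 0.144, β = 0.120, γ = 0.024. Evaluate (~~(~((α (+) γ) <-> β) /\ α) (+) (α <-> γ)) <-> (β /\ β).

α (+) γ = min(1, 0.144 + 0.024) = min(1, 0.168) = 0.168
(α (+) γ) <-> β = 1 − |0.168 − 0.120| = 1 − 0.048 = 0.952
~((α (+) γ) <-> β) = 1 − 0.952 = 0.048
~((α (+) γ) <-> β) /\ α = min(0.048, 0.144) = 0.048
~(~((α (+) γ) <-> β) /\ α) = 1 − 0.048 = 0.952
~~(~((α (+) γ) <-> β) /\ α) = 1 − 0.952 = 0.048
α <-> γ = 1 − |0.144 − 0.024| = 1 − 0.120 = 0.880
~~(~((α (+) γ) <-> β) /\ α) (+) (α <-> γ) = min(1, 0.048 + 0.880) = min(1, 0.928) = 0.928
β /\ β = min(0.120, 0.120) = 0.120
(~~(~((α (+) γ) <-> β) /\ α) (+) (α <-> γ)) <-> (β /\ β) = 1 − |0.928 − 0.120| = 1 − 0.808 = 0.192

0.192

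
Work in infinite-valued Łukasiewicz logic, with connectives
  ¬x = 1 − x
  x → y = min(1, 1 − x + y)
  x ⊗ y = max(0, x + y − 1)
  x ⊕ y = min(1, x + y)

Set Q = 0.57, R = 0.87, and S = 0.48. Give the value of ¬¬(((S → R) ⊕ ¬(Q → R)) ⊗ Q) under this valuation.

S → R = min(1, 1 − 0.48 + 0.87) = min(1, 1.39) = 1.00
Q → R = min(1, 1 − 0.57 + 0.87) = min(1, 1.30) = 1.00
¬(Q → R) = 1 − 1.00 = 0.00
(S → R) ⊕ ¬(Q → R) = min(1, 1.00 + 0.00) = min(1, 1.00) = 1.00
((S → R) ⊕ ¬(Q → R)) ⊗ Q = max(0, 1.00 + 0.57 − 1) = max(0, 0.57) = 0.57
¬(((S → R) ⊕ ¬(Q → R)) ⊗ Q) = 1 − 0.57 = 0.43
¬¬(((S → R) ⊕ ¬(Q → R)) ⊗ Q) = 1 − 0.43 = 0.57

0.57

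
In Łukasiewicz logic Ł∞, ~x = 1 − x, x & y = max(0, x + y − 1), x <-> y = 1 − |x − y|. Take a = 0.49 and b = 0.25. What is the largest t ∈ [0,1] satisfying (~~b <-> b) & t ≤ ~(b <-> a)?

0.24

~b = 1 − 0.25 = 0.75
~~b = 1 − 0.75 = 0.25
~~b <-> b = 1 − |0.25 − 0.25| = 1 − 0.00 = 1.00
So the left factor is ~~b <-> b = 1.00.
b <-> a = 1 − |0.25 − 0.49| = 1 − 0.24 = 0.76
~(b <-> a) = 1 − 0.76 = 0.24
So the right-hand bound is ~(b <-> a) = 0.24.
The residuum of the Łukasiewicz t-norm gives the supremum: min(1, 1 − 1.00 + 0.24).
1 − 1.00 + 0.24 = 0.24, so t = min(1, 0.24) = 0.24.
Check: 1.00 & 0.24 = max(0, 0.24) = 0.24 ≤ 0.24.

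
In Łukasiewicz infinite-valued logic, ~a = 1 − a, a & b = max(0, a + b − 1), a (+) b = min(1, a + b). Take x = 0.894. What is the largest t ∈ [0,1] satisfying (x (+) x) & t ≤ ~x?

0.106

x (+) x = min(1, 0.894 + 0.894) = min(1, 1.788) = 1.000
So the left factor is x (+) x = 1.000.
~x = 1 − 0.894 = 0.106
So the right-hand bound is ~x = 0.106.
The residuum of the Łukasiewicz t-norm gives the supremum: min(1, 1 − 1.000 + 0.106).
1 − 1.000 + 0.106 = 0.106, so t = min(1, 0.106) = 0.106.
Check: 1.000 & 0.106 = max(0, 0.106) = 0.106 ≤ 0.106.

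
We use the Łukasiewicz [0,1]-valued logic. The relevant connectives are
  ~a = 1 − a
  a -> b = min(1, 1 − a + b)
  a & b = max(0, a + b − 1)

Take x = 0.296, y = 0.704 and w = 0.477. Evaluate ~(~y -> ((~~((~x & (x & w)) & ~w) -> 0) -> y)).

0.000

~y = 1 − 0.704 = 0.296
~x = 1 − 0.296 = 0.704
x & w = max(0, 0.296 + 0.477 − 1) = max(0, -0.227) = 0.000
~x & (x & w) = max(0, 0.704 + 0.000 − 1) = max(0, -0.296) = 0.000
~w = 1 − 0.477 = 0.523
(~x & (x & w)) & ~w = max(0, 0.000 + 0.523 − 1) = max(0, -0.477) = 0.000
~((~x & (x & w)) & ~w) = 1 − 0.000 = 1.000
~~((~x & (x & w)) & ~w) = 1 − 1.000 = 0.000
~~((~x & (x & w)) & ~w) -> 0 = min(1, 1 − 0.000 + 0.000) = min(1, 1.000) = 1.000
(~~((~x & (x & w)) & ~w) -> 0) -> y = min(1, 1 − 1.000 + 0.704) = min(1, 0.704) = 0.704
~y -> ((~~((~x & (x & w)) & ~w) -> 0) -> y) = min(1, 1 − 0.296 + 0.704) = min(1, 1.408) = 1.000
~(~y -> ((~~((~x & (x & w)) & ~w) -> 0) -> y)) = 1 − 1.000 = 0.000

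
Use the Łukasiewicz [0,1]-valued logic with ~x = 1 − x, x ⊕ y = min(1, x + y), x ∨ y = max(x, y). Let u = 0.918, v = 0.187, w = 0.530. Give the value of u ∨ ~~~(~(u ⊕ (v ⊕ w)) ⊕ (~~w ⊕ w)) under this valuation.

0.918

v ⊕ w = min(1, 0.187 + 0.530) = min(1, 0.717) = 0.717
u ⊕ (v ⊕ w) = min(1, 0.918 + 0.717) = min(1, 1.635) = 1.000
~(u ⊕ (v ⊕ w)) = 1 − 1.000 = 0.000
~w = 1 − 0.530 = 0.470
~~w = 1 − 0.470 = 0.530
~~w ⊕ w = min(1, 0.530 + 0.530) = min(1, 1.060) = 1.000
~(u ⊕ (v ⊕ w)) ⊕ (~~w ⊕ w) = min(1, 0.000 + 1.000) = min(1, 1.000) = 1.000
~(~(u ⊕ (v ⊕ w)) ⊕ (~~w ⊕ w)) = 1 − 1.000 = 0.000
~~(~(u ⊕ (v ⊕ w)) ⊕ (~~w ⊕ w)) = 1 − 0.000 = 1.000
~~~(~(u ⊕ (v ⊕ w)) ⊕ (~~w ⊕ w)) = 1 − 1.000 = 0.000
u ∨ ~~~(~(u ⊕ (v ⊕ w)) ⊕ (~~w ⊕ w)) = max(0.918, 0.000) = 0.918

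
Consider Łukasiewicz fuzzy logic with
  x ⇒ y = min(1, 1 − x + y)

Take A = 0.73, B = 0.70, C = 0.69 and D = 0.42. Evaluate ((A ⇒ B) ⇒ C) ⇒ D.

0.70

A ⇒ B = min(1, 1 − 0.73 + 0.70) = min(1, 0.97) = 0.97
(A ⇒ B) ⇒ C = min(1, 1 − 0.97 + 0.69) = min(1, 0.72) = 0.72
((A ⇒ B) ⇒ C) ⇒ D = min(1, 1 − 0.72 + 0.42) = min(1, 0.70) = 0.70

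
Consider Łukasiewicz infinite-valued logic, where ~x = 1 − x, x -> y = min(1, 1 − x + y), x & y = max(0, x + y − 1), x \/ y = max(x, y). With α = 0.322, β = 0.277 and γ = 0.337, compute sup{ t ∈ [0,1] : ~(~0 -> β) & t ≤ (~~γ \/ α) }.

0.614

~0 = 1 − 0.000 = 1.000
~0 -> β = min(1, 1 − 1.000 + 0.277) = min(1, 0.277) = 0.277
~(~0 -> β) = 1 − 0.277 = 0.723
So the left factor is ~(~0 -> β) = 0.723.
~γ = 1 − 0.337 = 0.663
~~γ = 1 − 0.663 = 0.337
~~γ \/ α = max(0.337, 0.322) = 0.337
So the right-hand bound is ~~γ \/ α = 0.337.
The residuum of the Łukasiewicz t-norm gives the supremum: min(1, 1 − 0.723 + 0.337).
1 − 0.723 + 0.337 = 0.614, so t = min(1, 0.614) = 0.614.
Check: 0.723 & 0.614 = max(0, 0.337) = 0.337 ≤ 0.337.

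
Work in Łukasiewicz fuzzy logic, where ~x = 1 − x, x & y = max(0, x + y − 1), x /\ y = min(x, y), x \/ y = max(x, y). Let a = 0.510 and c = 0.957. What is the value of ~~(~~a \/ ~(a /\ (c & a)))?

0.533

~a = 1 − 0.510 = 0.490
~~a = 1 − 0.490 = 0.510
c & a = max(0, 0.957 + 0.510 − 1) = max(0, 0.467) = 0.467
a /\ (c & a) = min(0.510, 0.467) = 0.467
~(a /\ (c & a)) = 1 − 0.467 = 0.533
~~a \/ ~(a /\ (c & a)) = max(0.510, 0.533) = 0.533
~(~~a \/ ~(a /\ (c & a))) = 1 − 0.533 = 0.467
~~(~~a \/ ~(a /\ (c & a))) = 1 − 0.467 = 0.533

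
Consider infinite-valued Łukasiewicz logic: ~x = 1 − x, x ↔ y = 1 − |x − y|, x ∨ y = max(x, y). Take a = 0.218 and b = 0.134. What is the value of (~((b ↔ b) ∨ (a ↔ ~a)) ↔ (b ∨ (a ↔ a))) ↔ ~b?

b ↔ b = 1 − |0.134 − 0.134| = 1 − 0.000 = 1.000
~a = 1 − 0.218 = 0.782
a ↔ ~a = 1 − |0.218 − 0.782| = 1 − 0.564 = 0.436
(b ↔ b) ∨ (a ↔ ~a) = max(1.000, 0.436) = 1.000
~((b ↔ b) ∨ (a ↔ ~a)) = 1 − 1.000 = 0.000
a ↔ a = 1 − |0.218 − 0.218| = 1 − 0.000 = 1.000
b ∨ (a ↔ a) = max(0.134, 1.000) = 1.000
~((b ↔ b) ∨ (a ↔ ~a)) ↔ (b ∨ (a ↔ a)) = 1 − |0.000 − 1.000| = 1 − 1.000 = 0.000
~b = 1 − 0.134 = 0.866
(~((b ↔ b) ∨ (a ↔ ~a)) ↔ (b ∨ (a ↔ a))) ↔ ~b = 1 − |0.000 − 0.866| = 1 − 0.866 = 0.134

0.134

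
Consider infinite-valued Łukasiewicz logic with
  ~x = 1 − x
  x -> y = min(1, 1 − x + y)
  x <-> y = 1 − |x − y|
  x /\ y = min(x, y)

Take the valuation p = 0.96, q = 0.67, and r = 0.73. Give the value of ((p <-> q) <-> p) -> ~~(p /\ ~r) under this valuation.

p <-> q = 1 − |0.96 − 0.67| = 1 − 0.29 = 0.71
(p <-> q) <-> p = 1 − |0.71 − 0.96| = 1 − 0.25 = 0.75
~r = 1 − 0.73 = 0.27
p /\ ~r = min(0.96, 0.27) = 0.27
~(p /\ ~r) = 1 − 0.27 = 0.73
~~(p /\ ~r) = 1 − 0.73 = 0.27
((p <-> q) <-> p) -> ~~(p /\ ~r) = min(1, 1 − 0.75 + 0.27) = min(1, 0.52) = 0.52

0.52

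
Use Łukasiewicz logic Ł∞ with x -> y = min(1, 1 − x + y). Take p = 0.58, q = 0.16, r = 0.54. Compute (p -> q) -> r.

p -> q = min(1, 1 − 0.58 + 0.16) = min(1, 0.58) = 0.58
(p -> q) -> r = min(1, 1 − 0.58 + 0.54) = min(1, 0.96) = 0.96

0.96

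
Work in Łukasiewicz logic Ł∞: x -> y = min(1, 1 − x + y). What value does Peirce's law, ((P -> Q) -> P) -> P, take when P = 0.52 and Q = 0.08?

0.56

P -> Q = min(1, 1 − 0.52 + 0.08) = min(1, 0.56) = 0.56
(P -> Q) -> P = min(1, 1 − 0.56 + 0.52) = min(1, 0.96) = 0.96
((P -> Q) -> P) -> P = min(1, 1 − 0.96 + 0.52) = min(1, 0.56) = 0.56
(The value 0.56 < 1 shows this instance is not satisfied; not a Ł∞-tautology in general.)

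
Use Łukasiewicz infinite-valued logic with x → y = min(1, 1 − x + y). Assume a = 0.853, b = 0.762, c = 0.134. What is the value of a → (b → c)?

0.519

b → c = min(1, 1 − 0.762 + 0.134) = min(1, 0.372) = 0.372
a → (b → c) = min(1, 1 − 0.853 + 0.372) = min(1, 0.519) = 0.519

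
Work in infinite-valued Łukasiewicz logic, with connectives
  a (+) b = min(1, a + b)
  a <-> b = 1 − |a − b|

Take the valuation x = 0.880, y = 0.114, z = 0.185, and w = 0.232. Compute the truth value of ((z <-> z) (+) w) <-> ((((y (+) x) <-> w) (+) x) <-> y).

0.114

z <-> z = 1 − |0.185 − 0.185| = 1 − 0.000 = 1.000
(z <-> z) (+) w = min(1, 1.000 + 0.232) = min(1, 1.232) = 1.000
y (+) x = min(1, 0.114 + 0.880) = min(1, 0.994) = 0.994
(y (+) x) <-> w = 1 − |0.994 − 0.232| = 1 − 0.762 = 0.238
((y (+) x) <-> w) (+) x = min(1, 0.238 + 0.880) = min(1, 1.118) = 1.000
(((y (+) x) <-> w) (+) x) <-> y = 1 − |1.000 − 0.114| = 1 − 0.886 = 0.114
((z <-> z) (+) w) <-> ((((y (+) x) <-> w) (+) x) <-> y) = 1 − |1.000 − 0.114| = 1 − 0.886 = 0.114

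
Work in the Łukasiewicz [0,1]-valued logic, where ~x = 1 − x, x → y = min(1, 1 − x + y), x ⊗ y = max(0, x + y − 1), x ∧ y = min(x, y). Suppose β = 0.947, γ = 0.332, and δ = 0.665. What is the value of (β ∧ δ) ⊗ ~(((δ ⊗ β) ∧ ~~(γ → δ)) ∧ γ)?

0.333

β ∧ δ = min(0.947, 0.665) = 0.665
δ ⊗ β = max(0, 0.665 + 0.947 − 1) = max(0, 0.612) = 0.612
γ → δ = min(1, 1 − 0.332 + 0.665) = min(1, 1.333) = 1.000
~(γ → δ) = 1 − 1.000 = 0.000
~~(γ → δ) = 1 − 0.000 = 1.000
(δ ⊗ β) ∧ ~~(γ → δ) = min(0.612, 1.000) = 0.612
((δ ⊗ β) ∧ ~~(γ → δ)) ∧ γ = min(0.612, 0.332) = 0.332
~(((δ ⊗ β) ∧ ~~(γ → δ)) ∧ γ) = 1 − 0.332 = 0.668
(β ∧ δ) ⊗ ~(((δ ⊗ β) ∧ ~~(γ → δ)) ∧ γ) = max(0, 0.665 + 0.668 − 1) = max(0, 0.333) = 0.333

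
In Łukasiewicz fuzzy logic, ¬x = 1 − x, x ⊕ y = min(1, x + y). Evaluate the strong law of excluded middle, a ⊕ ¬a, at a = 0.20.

1.00

¬a = 1 − 0.20 = 0.80
a ⊕ ¬a = min(1, 0.20 + 0.80) = min(1, 1.00) = 1.00
(As expected: always 1 in Ł∞ since a ⊕ (1−a) = 1.)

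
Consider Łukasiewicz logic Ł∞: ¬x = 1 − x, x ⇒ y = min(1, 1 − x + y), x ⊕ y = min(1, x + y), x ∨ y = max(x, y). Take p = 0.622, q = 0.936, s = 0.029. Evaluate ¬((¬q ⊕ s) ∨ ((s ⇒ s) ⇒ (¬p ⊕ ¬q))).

0.558

¬q = 1 − 0.936 = 0.064
¬q ⊕ s = min(1, 0.064 + 0.029) = min(1, 0.093) = 0.093
s ⇒ s = min(1, 1 − 0.029 + 0.029) = min(1, 1.000) = 1.000
¬p = 1 − 0.622 = 0.378
¬p ⊕ ¬q = min(1, 0.378 + 0.064) = min(1, 0.442) = 0.442
(s ⇒ s) ⇒ (¬p ⊕ ¬q) = min(1, 1 − 1.000 + 0.442) = min(1, 0.442) = 0.442
(¬q ⊕ s) ∨ ((s ⇒ s) ⇒ (¬p ⊕ ¬q)) = max(0.093, 0.442) = 0.442
¬((¬q ⊕ s) ∨ ((s ⇒ s) ⇒ (¬p ⊕ ¬q))) = 1 − 0.442 = 0.558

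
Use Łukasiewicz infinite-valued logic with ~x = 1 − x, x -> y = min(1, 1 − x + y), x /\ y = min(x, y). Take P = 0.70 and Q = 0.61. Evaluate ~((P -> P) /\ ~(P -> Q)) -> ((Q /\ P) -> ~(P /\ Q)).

0.87

P -> P = min(1, 1 − 0.70 + 0.70) = min(1, 1.00) = 1.00
P -> Q = min(1, 1 − 0.70 + 0.61) = min(1, 0.91) = 0.91
~(P -> Q) = 1 − 0.91 = 0.09
(P -> P) /\ ~(P -> Q) = min(1.00, 0.09) = 0.09
~((P -> P) /\ ~(P -> Q)) = 1 − 0.09 = 0.91
Q /\ P = min(0.61, 0.70) = 0.61
P /\ Q = min(0.70, 0.61) = 0.61
~(P /\ Q) = 1 − 0.61 = 0.39
(Q /\ P) -> ~(P /\ Q) = min(1, 1 − 0.61 + 0.39) = min(1, 0.78) = 0.78
~((P -> P) /\ ~(P -> Q)) -> ((Q /\ P) -> ~(P /\ Q)) = min(1, 1 − 0.91 + 0.78) = min(1, 0.87) = 0.87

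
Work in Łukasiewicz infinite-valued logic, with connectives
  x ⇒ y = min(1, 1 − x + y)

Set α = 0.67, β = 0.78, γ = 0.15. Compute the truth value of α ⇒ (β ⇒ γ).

0.70

β ⇒ γ = min(1, 1 − 0.78 + 0.15) = min(1, 0.37) = 0.37
α ⇒ (β ⇒ γ) = min(1, 1 − 0.67 + 0.37) = min(1, 0.70) = 0.70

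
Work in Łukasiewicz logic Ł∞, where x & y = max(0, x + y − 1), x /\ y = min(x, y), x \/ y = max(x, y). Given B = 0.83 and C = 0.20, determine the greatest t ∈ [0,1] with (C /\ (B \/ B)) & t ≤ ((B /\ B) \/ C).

1.00

B \/ B = max(0.83, 0.83) = 0.83
C /\ (B \/ B) = min(0.20, 0.83) = 0.20
So the left factor is C /\ (B \/ B) = 0.20.
B /\ B = min(0.83, 0.83) = 0.83
(B /\ B) \/ C = max(0.83, 0.20) = 0.83
So the right-hand bound is (B /\ B) \/ C = 0.83.
The residuum of the Łukasiewicz t-norm gives the supremum: min(1, 1 − 0.20 + 0.83).
1 − 0.20 + 0.83 = 1.63, so t = min(1, 1.63) = 1.00.
Check: 0.20 & 1.00 = max(0, 0.20) = 0.20 ≤ 0.83.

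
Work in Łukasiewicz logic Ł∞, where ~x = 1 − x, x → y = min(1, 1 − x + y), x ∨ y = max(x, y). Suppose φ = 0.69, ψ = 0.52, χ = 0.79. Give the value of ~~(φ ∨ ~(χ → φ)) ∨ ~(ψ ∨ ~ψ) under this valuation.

χ → φ = min(1, 1 − 0.79 + 0.69) = min(1, 0.90) = 0.90
~(χ → φ) = 1 − 0.90 = 0.10
φ ∨ ~(χ → φ) = max(0.69, 0.10) = 0.69
~(φ ∨ ~(χ → φ)) = 1 − 0.69 = 0.31
~~(φ ∨ ~(χ → φ)) = 1 − 0.31 = 0.69
~ψ = 1 − 0.52 = 0.48
ψ ∨ ~ψ = max(0.52, 0.48) = 0.52
~(ψ ∨ ~ψ) = 1 − 0.52 = 0.48
~~(φ ∨ ~(χ → φ)) ∨ ~(ψ ∨ ~ψ) = max(0.69, 0.48) = 0.69

0.69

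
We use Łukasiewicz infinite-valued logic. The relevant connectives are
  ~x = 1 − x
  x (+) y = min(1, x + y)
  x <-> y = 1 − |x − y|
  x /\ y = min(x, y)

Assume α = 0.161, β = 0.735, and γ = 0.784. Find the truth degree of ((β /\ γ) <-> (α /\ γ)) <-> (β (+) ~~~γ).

0.475

β /\ γ = min(0.735, 0.784) = 0.735
α /\ γ = min(0.161, 0.784) = 0.161
(β /\ γ) <-> (α /\ γ) = 1 − |0.735 − 0.161| = 1 − 0.574 = 0.426
~γ = 1 − 0.784 = 0.216
~~γ = 1 − 0.216 = 0.784
~~~γ = 1 − 0.784 = 0.216
β (+) ~~~γ = min(1, 0.735 + 0.216) = min(1, 0.951) = 0.951
((β /\ γ) <-> (α /\ γ)) <-> (β (+) ~~~γ) = 1 − |0.426 − 0.951| = 1 − 0.525 = 0.475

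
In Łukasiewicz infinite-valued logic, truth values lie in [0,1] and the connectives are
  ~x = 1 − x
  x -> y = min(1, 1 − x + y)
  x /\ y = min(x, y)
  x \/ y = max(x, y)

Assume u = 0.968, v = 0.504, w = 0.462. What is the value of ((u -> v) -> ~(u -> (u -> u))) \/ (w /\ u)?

0.464

u -> v = min(1, 1 − 0.968 + 0.504) = min(1, 0.536) = 0.536
u -> u = min(1, 1 − 0.968 + 0.968) = min(1, 1.000) = 1.000
u -> (u -> u) = min(1, 1 − 0.968 + 1.000) = min(1, 1.032) = 1.000
~(u -> (u -> u)) = 1 − 1.000 = 0.000
(u -> v) -> ~(u -> (u -> u)) = min(1, 1 − 0.536 + 0.000) = min(1, 0.464) = 0.464
w /\ u = min(0.462, 0.968) = 0.462
((u -> v) -> ~(u -> (u -> u))) \/ (w /\ u) = max(0.464, 0.462) = 0.464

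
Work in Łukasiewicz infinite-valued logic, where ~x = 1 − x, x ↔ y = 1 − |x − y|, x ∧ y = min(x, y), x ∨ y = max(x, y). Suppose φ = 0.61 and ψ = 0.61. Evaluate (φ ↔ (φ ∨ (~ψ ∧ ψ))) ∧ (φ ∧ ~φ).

~ψ = 1 − 0.61 = 0.39
~ψ ∧ ψ = min(0.39, 0.61) = 0.39
φ ∨ (~ψ ∧ ψ) = max(0.61, 0.39) = 0.61
φ ↔ (φ ∨ (~ψ ∧ ψ)) = 1 − |0.61 − 0.61| = 1 − 0.00 = 1.00
~φ = 1 − 0.61 = 0.39
φ ∧ ~φ = min(0.61, 0.39) = 0.39
(φ ↔ (φ ∨ (~ψ ∧ ψ))) ∧ (φ ∧ ~φ) = min(1.00, 0.39) = 0.39

0.39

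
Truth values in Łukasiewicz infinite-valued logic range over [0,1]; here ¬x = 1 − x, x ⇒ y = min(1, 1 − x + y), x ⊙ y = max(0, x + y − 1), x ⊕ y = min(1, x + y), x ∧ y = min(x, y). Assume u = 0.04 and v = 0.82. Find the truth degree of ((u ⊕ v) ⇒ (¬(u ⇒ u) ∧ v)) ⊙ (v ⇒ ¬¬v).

0.14

u ⊕ v = min(1, 0.04 + 0.82) = min(1, 0.86) = 0.86
u ⇒ u = min(1, 1 − 0.04 + 0.04) = min(1, 1.00) = 1.00
¬(u ⇒ u) = 1 − 1.00 = 0.00
¬(u ⇒ u) ∧ v = min(0.00, 0.82) = 0.00
(u ⊕ v) ⇒ (¬(u ⇒ u) ∧ v) = min(1, 1 − 0.86 + 0.00) = min(1, 0.14) = 0.14
¬v = 1 − 0.82 = 0.18
¬¬v = 1 − 0.18 = 0.82
v ⇒ ¬¬v = min(1, 1 − 0.82 + 0.82) = min(1, 1.00) = 1.00
((u ⊕ v) ⇒ (¬(u ⇒ u) ∧ v)) ⊙ (v ⇒ ¬¬v) = max(0, 0.14 + 1.00 − 1) = max(0, 0.14) = 0.14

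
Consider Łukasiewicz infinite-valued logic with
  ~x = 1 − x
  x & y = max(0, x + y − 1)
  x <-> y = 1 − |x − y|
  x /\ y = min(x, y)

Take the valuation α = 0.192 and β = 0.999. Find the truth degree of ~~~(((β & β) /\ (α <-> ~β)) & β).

β & β = max(0, 0.999 + 0.999 − 1) = max(0, 0.998) = 0.998
~β = 1 − 0.999 = 0.001
α <-> ~β = 1 − |0.192 − 0.001| = 1 − 0.191 = 0.809
(β & β) /\ (α <-> ~β) = min(0.998, 0.809) = 0.809
((β & β) /\ (α <-> ~β)) & β = max(0, 0.809 + 0.999 − 1) = max(0, 0.808) = 0.808
~(((β & β) /\ (α <-> ~β)) & β) = 1 − 0.808 = 0.192
~~(((β & β) /\ (α <-> ~β)) & β) = 1 − 0.192 = 0.808
~~~(((β & β) /\ (α <-> ~β)) & β) = 1 − 0.808 = 0.192

0.192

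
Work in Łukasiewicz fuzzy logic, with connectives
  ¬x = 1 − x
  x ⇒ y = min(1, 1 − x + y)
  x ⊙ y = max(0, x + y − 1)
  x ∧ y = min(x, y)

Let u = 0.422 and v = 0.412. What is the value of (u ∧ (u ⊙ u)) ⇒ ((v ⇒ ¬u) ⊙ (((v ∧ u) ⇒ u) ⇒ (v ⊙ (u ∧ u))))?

u ⊙ u = max(0, 0.422 + 0.422 − 1) = max(0, -0.156) = 0.000
u ∧ (u ⊙ u) = min(0.422, 0.000) = 0.000
¬u = 1 − 0.422 = 0.578
v ⇒ ¬u = min(1, 1 − 0.412 + 0.578) = min(1, 1.166) = 1.000
v ∧ u = min(0.412, 0.422) = 0.412
(v ∧ u) ⇒ u = min(1, 1 − 0.412 + 0.422) = min(1, 1.010) = 1.000
u ∧ u = min(0.422, 0.422) = 0.422
v ⊙ (u ∧ u) = max(0, 0.412 + 0.422 − 1) = max(0, -0.166) = 0.000
((v ∧ u) ⇒ u) ⇒ (v ⊙ (u ∧ u)) = min(1, 1 − 1.000 + 0.000) = min(1, 0.000) = 0.000
(v ⇒ ¬u) ⊙ (((v ∧ u) ⇒ u) ⇒ (v ⊙ (u ∧ u))) = max(0, 1.000 + 0.000 − 1) = max(0, 0.000) = 0.000
(u ∧ (u ⊙ u)) ⇒ ((v ⇒ ¬u) ⊙ (((v ∧ u) ⇒ u) ⇒ (v ⊙ (u ∧ u)))) = min(1, 1 − 0.000 + 0.000) = min(1, 1.000) = 1.000

1.000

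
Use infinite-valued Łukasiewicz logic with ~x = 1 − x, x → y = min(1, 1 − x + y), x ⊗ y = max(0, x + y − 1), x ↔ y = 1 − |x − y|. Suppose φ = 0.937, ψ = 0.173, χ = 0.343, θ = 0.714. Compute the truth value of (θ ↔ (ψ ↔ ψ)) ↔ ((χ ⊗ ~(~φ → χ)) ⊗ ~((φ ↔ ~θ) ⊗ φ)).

0.286

ψ ↔ ψ = 1 − |0.173 − 0.173| = 1 − 0.000 = 1.000
θ ↔ (ψ ↔ ψ) = 1 − |0.714 − 1.000| = 1 − 0.286 = 0.714
~φ = 1 − 0.937 = 0.063
~φ → χ = min(1, 1 − 0.063 + 0.343) = min(1, 1.280) = 1.000
~(~φ → χ) = 1 − 1.000 = 0.000
χ ⊗ ~(~φ → χ) = max(0, 0.343 + 0.000 − 1) = max(0, -0.657) = 0.000
~θ = 1 − 0.714 = 0.286
φ ↔ ~θ = 1 − |0.937 − 0.286| = 1 − 0.651 = 0.349
(φ ↔ ~θ) ⊗ φ = max(0, 0.349 + 0.937 − 1) = max(0, 0.286) = 0.286
~((φ ↔ ~θ) ⊗ φ) = 1 − 0.286 = 0.714
(χ ⊗ ~(~φ → χ)) ⊗ ~((φ ↔ ~θ) ⊗ φ) = max(0, 0.000 + 0.714 − 1) = max(0, -0.286) = 0.000
(θ ↔ (ψ ↔ ψ)) ↔ ((χ ⊗ ~(~φ → χ)) ⊗ ~((φ ↔ ~θ) ⊗ φ)) = 1 − |0.714 − 0.000| = 1 − 0.714 = 0.286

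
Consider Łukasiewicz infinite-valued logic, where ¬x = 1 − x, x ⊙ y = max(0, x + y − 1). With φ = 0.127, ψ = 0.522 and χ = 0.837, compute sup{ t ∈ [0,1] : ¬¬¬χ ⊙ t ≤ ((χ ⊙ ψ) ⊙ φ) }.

¬χ = 1 − 0.837 = 0.163
¬¬χ = 1 − 0.163 = 0.837
¬¬¬χ = 1 − 0.837 = 0.163
So the left factor is ¬¬¬χ = 0.163.
χ ⊙ ψ = max(0, 0.837 + 0.522 − 1) = max(0, 0.359) = 0.359
(χ ⊙ ψ) ⊙ φ = max(0, 0.359 + 0.127 − 1) = max(0, -0.514) = 0.000
So the right-hand bound is (χ ⊙ ψ) ⊙ φ = 0.000.
The residuum of the Łukasiewicz t-norm gives the supremum: min(1, 1 − 0.163 + 0.000).
1 − 0.163 + 0.000 = 0.837, so t = min(1, 0.837) = 0.837.
Check: 0.163 ⊙ 0.837 = max(0, 0.000) = 0.000 ≤ 0.000.

0.837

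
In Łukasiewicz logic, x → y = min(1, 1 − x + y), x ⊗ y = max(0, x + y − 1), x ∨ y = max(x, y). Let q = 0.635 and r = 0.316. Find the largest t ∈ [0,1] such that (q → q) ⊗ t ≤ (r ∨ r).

0.316

q → q = min(1, 1 − 0.635 + 0.635) = min(1, 1.000) = 1.000
So the left factor is q → q = 1.000.
r ∨ r = max(0.316, 0.316) = 0.316
So the right-hand bound is r ∨ r = 0.316.
The residuum of the Łukasiewicz t-norm gives the supremum: min(1, 1 − 1.000 + 0.316).
1 − 1.000 + 0.316 = 0.316, so t = min(1, 0.316) = 0.316.
Check: 1.000 ⊗ 0.316 = max(0, 0.316) = 0.316 ≤ 0.316.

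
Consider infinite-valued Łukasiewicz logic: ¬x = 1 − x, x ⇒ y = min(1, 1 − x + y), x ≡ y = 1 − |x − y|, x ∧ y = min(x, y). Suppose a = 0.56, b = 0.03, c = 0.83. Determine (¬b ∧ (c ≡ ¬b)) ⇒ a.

¬b = 1 − 0.03 = 0.97
c ≡ ¬b = 1 − |0.83 − 0.97| = 1 − 0.14 = 0.86
¬b ∧ (c ≡ ¬b) = min(0.97, 0.86) = 0.86
(¬b ∧ (c ≡ ¬b)) ⇒ a = min(1, 1 − 0.86 + 0.56) = min(1, 0.70) = 0.70

0.70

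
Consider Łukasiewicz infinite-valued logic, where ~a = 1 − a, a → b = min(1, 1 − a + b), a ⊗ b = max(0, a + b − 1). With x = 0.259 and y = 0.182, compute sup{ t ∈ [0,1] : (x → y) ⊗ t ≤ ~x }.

0.818

x → y = min(1, 1 − 0.259 + 0.182) = min(1, 0.923) = 0.923
So the left factor is x → y = 0.923.
~x = 1 − 0.259 = 0.741
So the right-hand bound is ~x = 0.741.
The residuum of the Łukasiewicz t-norm gives the supremum: min(1, 1 − 0.923 + 0.741).
1 − 0.923 + 0.741 = 0.818, so t = min(1, 0.818) = 0.818.
Check: 0.923 ⊗ 0.818 = max(0, 0.741) = 0.741 ≤ 0.741.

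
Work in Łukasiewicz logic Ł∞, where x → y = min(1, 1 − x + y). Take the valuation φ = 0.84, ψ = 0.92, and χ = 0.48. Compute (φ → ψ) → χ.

φ → ψ = min(1, 1 − 0.84 + 0.92) = min(1, 1.08) = 1.00
(φ → ψ) → χ = min(1, 1 − 1.00 + 0.48) = min(1, 0.48) = 0.48

0.48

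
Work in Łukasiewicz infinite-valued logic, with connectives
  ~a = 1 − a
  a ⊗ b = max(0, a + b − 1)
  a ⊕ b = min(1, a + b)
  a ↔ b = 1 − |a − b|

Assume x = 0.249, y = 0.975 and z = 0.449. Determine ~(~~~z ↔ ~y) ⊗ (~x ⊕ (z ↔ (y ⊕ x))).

0.526

~z = 1 − 0.449 = 0.551
~~z = 1 − 0.551 = 0.449
~~~z = 1 − 0.449 = 0.551
~y = 1 − 0.975 = 0.025
~~~z ↔ ~y = 1 − |0.551 − 0.025| = 1 − 0.526 = 0.474
~(~~~z ↔ ~y) = 1 − 0.474 = 0.526
~x = 1 − 0.249 = 0.751
y ⊕ x = min(1, 0.975 + 0.249) = min(1, 1.224) = 1.000
z ↔ (y ⊕ x) = 1 − |0.449 − 1.000| = 1 − 0.551 = 0.449
~x ⊕ (z ↔ (y ⊕ x)) = min(1, 0.751 + 0.449) = min(1, 1.200) = 1.000
~(~~~z ↔ ~y) ⊗ (~x ⊕ (z ↔ (y ⊕ x))) = max(0, 0.526 + 1.000 − 1) = max(0, 0.526) = 0.526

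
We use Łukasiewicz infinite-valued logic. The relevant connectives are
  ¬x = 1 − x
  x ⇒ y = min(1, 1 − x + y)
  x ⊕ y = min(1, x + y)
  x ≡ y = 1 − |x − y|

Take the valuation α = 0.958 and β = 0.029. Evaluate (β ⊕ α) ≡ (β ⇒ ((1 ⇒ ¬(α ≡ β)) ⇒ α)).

β ⊕ α = min(1, 0.029 + 0.958) = min(1, 0.987) = 0.987
α ≡ β = 1 − |0.958 − 0.029| = 1 − 0.929 = 0.071
¬(α ≡ β) = 1 − 0.071 = 0.929
1 ⇒ ¬(α ≡ β) = min(1, 1 − 1.000 + 0.929) = min(1, 0.929) = 0.929
(1 ⇒ ¬(α ≡ β)) ⇒ α = min(1, 1 − 0.929 + 0.958) = min(1, 1.029) = 1.000
β ⇒ ((1 ⇒ ¬(α ≡ β)) ⇒ α) = min(1, 1 − 0.029 + 1.000) = min(1, 1.971) = 1.000
(β ⊕ α) ≡ (β ⇒ ((1 ⇒ ¬(α ≡ β)) ⇒ α)) = 1 − |0.987 − 1.000| = 1 − 0.013 = 0.987

0.987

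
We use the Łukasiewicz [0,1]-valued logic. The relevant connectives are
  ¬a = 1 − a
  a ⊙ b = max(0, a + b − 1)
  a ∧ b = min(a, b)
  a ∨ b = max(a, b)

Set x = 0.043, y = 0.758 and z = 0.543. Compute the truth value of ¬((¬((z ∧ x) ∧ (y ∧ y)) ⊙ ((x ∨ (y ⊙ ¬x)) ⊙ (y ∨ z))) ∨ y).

0.242

z ∧ x = min(0.543, 0.043) = 0.043
y ∧ y = min(0.758, 0.758) = 0.758
(z ∧ x) ∧ (y ∧ y) = min(0.043, 0.758) = 0.043
¬((z ∧ x) ∧ (y ∧ y)) = 1 − 0.043 = 0.957
¬x = 1 − 0.043 = 0.957
y ⊙ ¬x = max(0, 0.758 + 0.957 − 1) = max(0, 0.715) = 0.715
x ∨ (y ⊙ ¬x) = max(0.043, 0.715) = 0.715
y ∨ z = max(0.758, 0.543) = 0.758
(x ∨ (y ⊙ ¬x)) ⊙ (y ∨ z) = max(0, 0.715 + 0.758 − 1) = max(0, 0.473) = 0.473
¬((z ∧ x) ∧ (y ∧ y)) ⊙ ((x ∨ (y ⊙ ¬x)) ⊙ (y ∨ z)) = max(0, 0.957 + 0.473 − 1) = max(0, 0.430) = 0.430
(¬((z ∧ x) ∧ (y ∧ y)) ⊙ ((x ∨ (y ⊙ ¬x)) ⊙ (y ∨ z))) ∨ y = max(0.430, 0.758) = 0.758
¬((¬((z ∧ x) ∧ (y ∧ y)) ⊙ ((x ∨ (y ⊙ ¬x)) ⊙ (y ∨ z))) ∨ y) = 1 − 0.758 = 0.242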